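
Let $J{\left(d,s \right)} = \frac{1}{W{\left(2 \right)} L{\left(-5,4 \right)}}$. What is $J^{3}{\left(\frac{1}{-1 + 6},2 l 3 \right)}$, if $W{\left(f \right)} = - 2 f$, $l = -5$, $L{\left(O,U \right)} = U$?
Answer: $- \frac{1}{4096} \approx -0.00024414$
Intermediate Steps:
$J{\left(d,s \right)} = - \frac{1}{16}$ ($J{\left(d,s \right)} = \frac{1}{\left(-2\right) 2 \cdot 4} = \frac{1}{\left(-4\right) 4} = \frac{1}{-16} = - \frac{1}{16}$)
$J^{3}{\left(\frac{1}{-1 + 6},2 l 3 \right)} = \left(- \frac{1}{16}\right)^{3} = - \frac{1}{4096}$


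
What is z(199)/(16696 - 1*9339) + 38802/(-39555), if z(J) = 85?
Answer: -94034713/97002045 ≈ -0.96941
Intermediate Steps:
z(199)/(16696 - 1*9339) + 38802/(-39555) = 85/(16696 - 1*9339) + 38802/(-39555) = 85/(16696 - 9339) + 38802*(-1/39555) = 85/7357 - 12934/13185 = -94034713/97002045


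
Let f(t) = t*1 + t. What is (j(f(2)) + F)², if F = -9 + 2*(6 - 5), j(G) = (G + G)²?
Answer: 3249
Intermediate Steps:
f(t) = 2*t (f(t) = t + t = 2*t)
j(G) = 4*G² (j(G) = (2*G)² = 4*G²)
F = -7 (F = -9 + 2*1 = -9 + 2 = -7)
(j(f(2)) + F)² = (4*(2*2)² - 7)² = (4*4² - 7)² = (4*16 - 7)² = (64 - 7)² = 57² = 3249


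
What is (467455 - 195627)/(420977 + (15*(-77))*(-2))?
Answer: 271828/423287 ≈ 0.64218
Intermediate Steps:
(467455 - 195627)/(420977 + (15*(-77))*(-2)) = 271828/(420977 - 1155*(-2)) = 271828/(420977 + 2310) = 271828/423287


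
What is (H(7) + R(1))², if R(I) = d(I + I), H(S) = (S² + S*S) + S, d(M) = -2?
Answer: 10609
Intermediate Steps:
H(S) = S + 2*S² (H(S) = (S² + S²) + S = 2*S² + S = S + 2*S²)
R(I) = -2
(H(7) + R(1))² = (7*(1 + 2*7) - 2)² = (7*(1 + 14) - 2)² = (7*15 - 2)² = (105 - 2)² = 103² = 10609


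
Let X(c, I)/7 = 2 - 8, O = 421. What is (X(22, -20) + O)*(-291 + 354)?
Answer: 23877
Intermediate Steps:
X(c, I) = -42 (X(c, I) = 7*(2 - 8) = 7*(-6) = -42)
(X(22, -20) + O)*(-291 + 354) = (-42 + 421)*(-291 + 354) = 379*63 = 23877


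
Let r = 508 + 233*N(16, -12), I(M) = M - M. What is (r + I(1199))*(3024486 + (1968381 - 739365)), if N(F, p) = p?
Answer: -9732012576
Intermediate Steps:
I(M) = 0
r = -2288 (r = 508 + 233*(-12) = 508 - 2796 = -2288)
(r + I(1199))*(3024486 + (1968381 - 739365)) = (-2288 + 0)*(3024486 + (1968381 - 739365)) = -2288*(3024486 + 1229016) = -2288*4253502 = -9732012576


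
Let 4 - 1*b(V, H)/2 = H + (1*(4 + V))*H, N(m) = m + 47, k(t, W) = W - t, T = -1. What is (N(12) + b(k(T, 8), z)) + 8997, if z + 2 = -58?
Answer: 10744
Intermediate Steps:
z = -60 (z = -2 - 58 = -60)
N(m) = 47 + m
b(V, H) = 8 - 2*H - 2*H*(4 + V) (b(V, H) = 8 - 2*(H + (1*(4 + V))*H) = 8 - 2*(H + (4 + V)*H) = 8 - 2*(H + H*(4 + V)) = 8 + (-2*H - 2*H*(4 + V)) = 8 - 2*H - 2*H*(4 + V))
(N(12) + b(k(T, 8), z)) + 8997 = ((47 + 12) + (8 - 10*(-60) - 2*(-60)*(8 - 1*(-1)))) + 8997 = (59 + (8 + 600 - 2*(-60)*(8 + 1))) + 8997 = (59 + (8 + 600 - 2*(-60)*9)) + 8997 = (59 + (8 + 600 + 1080)) + 8997 = (59 + 1688) + 8997 = 1747 + 8997 = 10744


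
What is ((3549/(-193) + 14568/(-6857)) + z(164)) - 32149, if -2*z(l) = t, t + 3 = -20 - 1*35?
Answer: -42534787237/1323401 ≈ -32141.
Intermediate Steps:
t = -58 (t = -3 + (-20 - 1*35) = -3 + (-20 - 35) = -3 - 55 = -58)
z(l) = 29 (z(l) = -½*(-58) = 29)
((3549/(-193) + 14568/(-6857)) + z(164)) - 32149 = ((3549/(-193) + 14568/(-6857)) + 29) - 32149 = ((3549*(-1/193) + 14568*(-1/6857)) + 29) - 32149 = ((-3549/193 - 14568/6857) + 29) - 32149 = (-27147117/1323401 + 29) - 32149 = 11231512/1323401 - 32149 = -42534787237/1323401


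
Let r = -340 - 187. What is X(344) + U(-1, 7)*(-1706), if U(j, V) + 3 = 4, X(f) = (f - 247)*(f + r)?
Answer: -19457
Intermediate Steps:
r = -527
X(f) = (-527 + f)*(-247 + f) (X(f) = (f - 247)*(f - 527) = (-247 + f)*(-527 + f) = (-527 + f)*(-247 + f))
U(j, V) = 1 (U(j, V) = -3 + 4 = 1)
X(344) + U(-1, 7)*(-1706) = (130169 + 344**2 - 774*344) + 1*(-1706) = (130169 + 118336 - 266256) - 1706 = -17751 - 1706 = -19457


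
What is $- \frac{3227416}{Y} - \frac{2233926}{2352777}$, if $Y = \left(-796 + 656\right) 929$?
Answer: $\frac{12419805644}{520411865} \approx 23.865$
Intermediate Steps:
$Y = -130060$ ($Y = \left(-140\right) 929 = -130060$)
$- \frac{3227416}{Y} - \frac{2233926}{2352777} = - \frac{3227416}{-130060} - \frac{2233926}{2352777} = \left(-3227416\right) \left(- \frac{1}{130060}\right) - \frac{744642}{784259} = \frac{806854}{32515} - \frac{744642}{784259} = \frac{12419805644}{520411865}$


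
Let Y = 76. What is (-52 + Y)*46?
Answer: 1104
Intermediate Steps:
(-52 + Y)*46 = (-52 + 76)*46 = 24*46 = 1104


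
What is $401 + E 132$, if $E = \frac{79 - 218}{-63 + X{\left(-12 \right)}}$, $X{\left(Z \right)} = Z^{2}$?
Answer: $\frac{4711}{27} \approx 174.48$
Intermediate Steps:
$E = - \frac{139}{81}$ ($E = \frac{79 - 218}{-63 + \left(-12\right)^{2}} = - \frac{139}{-63 + 144} = - \frac{139}{81} \approx -1.716$)
$401 + E 132 = 401 - \frac{6116}{27} = \frac{4711}{27}$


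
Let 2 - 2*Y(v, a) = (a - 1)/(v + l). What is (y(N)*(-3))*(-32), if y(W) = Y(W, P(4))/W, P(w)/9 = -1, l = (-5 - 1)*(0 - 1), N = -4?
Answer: -84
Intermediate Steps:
l = 6 (l = -6*(-1) = 6)
P(w) = -9 (P(w) = 9*(-1) = -9)
Y(v, a) = 1 - (-1 + a)/(2*(6 + v)) (Y(v, a) = 1 - (a - 1)/(2*(v + 6)) = 1 - (-1 + a)/(2*(6 + v)))
y(W) = (22 + 2*W)/(2*W*(6 + W)) (y(W) = ((13 - 1*(-9) + 2*W)/(2*(6 + W)))/W = ((13 + 9 + 2*W)/(2*(6 + W)))/W = ((22 + 2*W)/(2*(6 + W)))/W = (22 + 2*W)/(2*W*(6 + W)))
(y(N)*(-3))*(-32) = (((11 - 4)/((-4)*(6 - 4)))*(-3))*(-32) = (-¼*7/2*(-3))*(-32) = (-¼*½*7*(-3))*(-32) = -7/8*(-3)*(-32) = (21/8)*(-32) = -84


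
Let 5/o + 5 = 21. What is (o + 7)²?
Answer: 13689/256 ≈ 53.473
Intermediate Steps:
o = 5/16 (o = 5/(-5 + 21) = 5/16 ≈ 0.31250)
(o + 7)² = (5/16 + 7)² = (117/16)² = 13689/256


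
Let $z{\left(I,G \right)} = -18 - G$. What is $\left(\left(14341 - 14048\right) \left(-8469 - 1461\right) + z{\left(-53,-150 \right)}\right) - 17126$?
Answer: $-2926484$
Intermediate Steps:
$\left(\left(14341 - 14048\right) \left(-8469 - 1461\right) + z{\left(-53,-150 \right)}\right) - 17126 = \left(\left(14341 - 14048\right) \left(-8469 - 1461\right) - -132\right) - 17126 = \left(293 \left(-9930\right) + \left(-18 + 150\right)\right) - 17126 = \left(-2909490 + 132\right) - 17126 = -2909358 - 17126 = -2926484$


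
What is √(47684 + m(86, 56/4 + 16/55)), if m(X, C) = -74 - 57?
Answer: 11*√393 ≈ 218.07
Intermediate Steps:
m(X, C) = -131
√(47684 + m(86, 56/4 + 16/55)) = √(47684 - 131) = √47553 = 11*√393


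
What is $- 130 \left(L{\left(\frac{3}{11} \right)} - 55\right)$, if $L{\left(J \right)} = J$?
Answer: $\frac{78260}{11} \approx 7114.5$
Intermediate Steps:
$- 130 \left(L{\left(\frac{3}{11} \right)} - 55\right) = - 130 \left(\frac{3}{11} - 55\right) = \left(-130\right) \left(- \frac{602}{11}\right) = \frac{78260}{11}$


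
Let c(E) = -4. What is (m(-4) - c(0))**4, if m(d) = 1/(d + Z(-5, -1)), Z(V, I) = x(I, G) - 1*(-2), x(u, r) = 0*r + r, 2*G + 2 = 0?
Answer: 14641/81 ≈ 180.75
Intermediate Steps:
G = -1 (G = -1 + (1/2)*0 = -1 + 0 = -1)
x(u, r) = r (x(u, r) = 0 + r = r)
Z(V, I) = 1 (Z(V, I) = -1 - 1*(-2) = -1 + 2 = 1)
m(d) = 1/(1 + d) (m(d) = 1/(d + 1) = 1/(1 + d))
(m(-4) - c(0))**4 = (1/(1 - 4) - 1*(-4))**4 = (1/(-3) + 4)**4 = (-1/3 + 4)**4 = (11/3)**4 = 14641/81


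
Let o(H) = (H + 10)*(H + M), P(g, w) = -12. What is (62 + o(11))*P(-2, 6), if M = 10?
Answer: -6036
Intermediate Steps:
o(H) = (10 + H)² (o(H) = (H + 10)*(H + 10) = (10 + H)*(10 + H) = (10 + H)²)
(62 + o(11))*P(-2, 6) = (62 + (100 + 11² + 20*11))*(-12) = (62 + (100 + 121 + 220))*(-12) = (62 + 441)*(-12) = 503*(-12) = -6036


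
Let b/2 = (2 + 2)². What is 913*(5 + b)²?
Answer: 1249897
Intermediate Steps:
b = 32 (b = 2*(2 + 2)² = 2*4² = 2*16 = 32)
913*(5 + b)² = 913*(5 + 32)² = 913*37² = 913*1369 = 1249897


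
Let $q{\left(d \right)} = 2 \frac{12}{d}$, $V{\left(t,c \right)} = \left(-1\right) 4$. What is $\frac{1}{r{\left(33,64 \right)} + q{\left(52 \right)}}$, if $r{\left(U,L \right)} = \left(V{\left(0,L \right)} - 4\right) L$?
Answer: $- \frac{13}{6650} \approx -0.0019549$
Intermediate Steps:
$V{\left(t,c \right)} = -4$
$r{\left(U,L \right)} = - 8 L$ ($r{\left(U,L \right)} = \left(-4 - 4\right) L = - 8 L$)
$q{\left(d \right)} = \frac{24}{d}$
$\frac{1}{r{\left(33,64 \right)} + q{\left(52 \right)}} = \frac{1}{\left(-8\right) 64 + \frac{24}{52}} = \frac{1}{-512 + 24 \cdot \frac{1}{52}} = \frac{1}{-512 + \frac{6}{13}} = \frac{1}{- \frac{6650}{13}} = - \frac{13}{6650}$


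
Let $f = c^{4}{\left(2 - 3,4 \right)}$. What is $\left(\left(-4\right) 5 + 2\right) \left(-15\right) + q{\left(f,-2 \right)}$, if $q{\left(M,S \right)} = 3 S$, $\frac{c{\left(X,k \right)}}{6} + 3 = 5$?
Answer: $264$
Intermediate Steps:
$c{\left(X,k \right)} = 12$ ($c{\left(X,k \right)} = -18 + 6 \cdot 5 = -18 + 30 = 12$)
$f = 20736$ ($f = 12^{4} = 20736$)
$\left(\left(-4\right) 5 + 2\right) \left(-15\right) + q{\left(f,-2 \right)} = \left(\left(-4\right) 5 + 2\right) \left(-15\right) + 3 \left(-2\right) = \left(-20 + 2\right) \left(-15\right) - 6 = \left(-18\right) \left(-15\right) - 6 = 270 - 6 = 264$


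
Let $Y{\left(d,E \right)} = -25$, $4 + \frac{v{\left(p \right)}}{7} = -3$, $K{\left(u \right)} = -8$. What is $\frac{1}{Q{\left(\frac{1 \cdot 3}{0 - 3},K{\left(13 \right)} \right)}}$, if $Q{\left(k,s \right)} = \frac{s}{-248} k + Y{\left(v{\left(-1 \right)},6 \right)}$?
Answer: $- \frac{31}{776} \approx -0.039948$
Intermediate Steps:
$v{\left(p \right)} = -49$ ($v{\left(p \right)} = -28 + 7 \left(-3\right) = -28 - 21 = -49$)
$Q{\left(k,s \right)} = -25 - \frac{k s}{248}$ ($Q{\left(k,s \right)} = \frac{s}{-248} k - 25 = s \left(- \frac{1}{248}\right) k - 25 = - \frac{s}{248} k - 25 = - \frac{k s}{248} - 25 = -25 - \frac{k s}{248}$)
$\frac{1}{Q{\left(\frac{1 \cdot 3}{0 - 3},K{\left(13 \right)} \right)}} = \frac{1}{-25 - \frac{1}{248} \frac{1 \cdot 3}{0 - 3} \left(-8\right)} = \frac{1}{-25 - \frac{1}{248} \frac{3}{-3} \left(-8\right)} = \frac{1}{-25 - \frac{1}{248} \cdot 3 \left(- \frac{1}{3}\right) \left(-8\right)} = \frac{1}{-25 - \left(- \frac{1}{248}\right) \left(-8\right)} = \frac{1}{-25 - \frac{1}{31}} = \frac{1}{- \frac{776}{31}} = - \frac{31}{776}$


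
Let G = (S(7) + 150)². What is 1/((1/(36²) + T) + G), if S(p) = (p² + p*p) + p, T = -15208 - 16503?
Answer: 1296/43174945 ≈ 3.0017e-5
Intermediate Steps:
T = -31711
S(p) = p + 2*p² (S(p) = (p² + p²) + p = 2*p² + p = p + 2*p²)
G = 65025 (G = (7*(1 + 2*7) + 150)² = (7*(1 + 14) + 150)² = (7*15 + 150)² = (105 + 150)² = 255² = 65025)
1/((1/(36²) + T) + G) = 1/((1/(36²) - 31711) + 65025) = 1/((1/1296 - 31711) + 65025) = 1/(-41097455/1296 + 65025) = 1/(43174945/1296) = 1296/43174945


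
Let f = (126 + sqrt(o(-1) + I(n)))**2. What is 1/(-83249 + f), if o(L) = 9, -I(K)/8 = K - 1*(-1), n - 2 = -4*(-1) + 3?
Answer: -I/(252*sqrt(71) + 67444*I) ≈ -1.4812e-5 - 4.6635e-7*I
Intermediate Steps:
n = 9 (n = 2 + (-4*(-1) + 3) = 2 + (4 + 3) = 2 + 7 = 9)
I(K) = -8 - 8*K (I(K) = -8*(K - 1*(-1)) = -8*(K + 1) = -8*(1 + K) = -8 - 8*K)
f = (126 + I*sqrt(71))**2 (f = (126 + sqrt(9 + (-8 - 8*9)))**2 = (126 + sqrt(9 + (-8 - 72)))**2 = (126 + sqrt(9 - 80))**2 = (126 + sqrt(-71))**2 = (126 + I*sqrt(71))**2 ≈ 15805.0 + 2123.4*I)
1/(-83249 + f) = 1/(-83249 + (126 + I*sqrt(71))**2)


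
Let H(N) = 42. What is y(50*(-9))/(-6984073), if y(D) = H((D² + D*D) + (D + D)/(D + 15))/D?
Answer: 7/523805475 ≈ 1.3364e-8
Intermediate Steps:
y(D) = 42/D
y(50*(-9))/(-6984073) = (42/((50*(-9))))/(-6984073) = (42/(-450))*(-1/6984073) = (42*(-1/450))*(-1/6984073) = -7/75*(-1/6984073) = 7/523805475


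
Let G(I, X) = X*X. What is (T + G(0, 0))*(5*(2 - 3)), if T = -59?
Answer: 295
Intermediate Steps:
G(I, X) = X²
(T + G(0, 0))*(5*(2 - 3)) = (-59 + 0²)*(5*(2 - 3)) = (-59 + 0)*(5*(-1)) = -59*(-5) = 295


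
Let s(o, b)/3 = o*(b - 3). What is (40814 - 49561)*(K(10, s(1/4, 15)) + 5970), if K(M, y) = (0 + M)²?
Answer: -53094290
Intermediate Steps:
s(o, b) = 3*o*(-3 + b) (s(o, b) = 3*(o*(b - 3)) = 3*(o*(-3 + b)) = 3*o*(-3 + b))
K(M, y) = M²
(40814 - 49561)*(K(10, s(1/4, 15)) + 5970) = (40814 - 49561)*(10² + 5970) = -8747*(100 + 5970) = -8747*6070 = -53094290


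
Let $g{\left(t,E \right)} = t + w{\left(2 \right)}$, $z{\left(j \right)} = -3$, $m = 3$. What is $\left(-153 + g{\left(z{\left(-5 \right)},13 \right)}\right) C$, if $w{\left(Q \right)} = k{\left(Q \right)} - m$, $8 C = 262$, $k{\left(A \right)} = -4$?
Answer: $- \frac{21353}{4} \approx -5338.3$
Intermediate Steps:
$C = \frac{131}{4}$ ($C = \frac{1}{8} \cdot 262 = \frac{131}{4} \approx 32.75$)
$w{\left(Q \right)} = -7$ ($w{\left(Q \right)} = -4 - 3 = -7$)
$g{\left(t,E \right)} = -7 + t$ ($g{\left(t,E \right)} = t - 7 = -7 + t$)
$\left(-153 + g{\left(z{\left(-5 \right)},13 \right)}\right) C = \left(-153 - 10\right) \frac{131}{4} = \left(-163\right) \frac{131}{4} = - \frac{21353}{4}$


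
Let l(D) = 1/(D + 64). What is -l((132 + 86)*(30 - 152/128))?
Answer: -8/50761 ≈ -0.00015760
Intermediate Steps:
l(D) = 1/(64 + D)
-l((132 + 86)*(30 - 152/128)) = -1/(64 + (132 + 86)*(30 - 152/128)) = -1/(64 + 218*(30 - 152*1/128)) = -1/(64 + 218*(30 - 19/16)) = -1/(64 + 218*(461/16)) = -1/(64 + 50249/8) = -1/50761/8 = -1*8/50761 = -8/50761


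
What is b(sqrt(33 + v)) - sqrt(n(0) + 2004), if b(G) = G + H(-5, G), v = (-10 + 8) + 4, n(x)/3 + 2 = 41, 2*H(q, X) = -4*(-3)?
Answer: 6 + sqrt(35) - sqrt(2121) ≈ -34.138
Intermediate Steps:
H(q, X) = 6 (H(q, X) = (-4*(-3))/2 = (1/2)*12 = 6)
n(x) = 117 (n(x) = -6 + 3*41 = -6 + 123 = 117)
v = 2 (v = -2 + 4 = 2)
b(G) = 6 + G (b(G) = G + 6 = 6 + G)
b(sqrt(33 + v)) - sqrt(n(0) + 2004) = (6 + sqrt(33 + 2)) - sqrt(117 + 2004) = (6 + sqrt(35)) - sqrt(2121) = 6 + sqrt(35) - sqrt(2121)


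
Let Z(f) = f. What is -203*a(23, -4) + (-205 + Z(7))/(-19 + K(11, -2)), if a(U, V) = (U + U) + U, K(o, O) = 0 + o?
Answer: -55929/4 ≈ -13982.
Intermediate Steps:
K(o, O) = o
a(U, V) = 3*U (a(U, V) = 2*U + U = 3*U)
-203*a(23, -4) + (-205 + Z(7))/(-19 + K(11, -2)) = -609*23 + (-205 + 7)/(-19 + 11) = -203*69 - 198/(-8) = -14007 - 198*(-1/8) = -14007 + 99/4 = -55929/4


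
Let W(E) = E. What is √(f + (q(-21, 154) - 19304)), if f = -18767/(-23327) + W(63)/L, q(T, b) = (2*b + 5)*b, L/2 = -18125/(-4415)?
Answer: √33071123976350916390/33824150 ≈ 170.02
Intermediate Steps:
L = 7250/883 (L = 2*(-18125/(-4415)) = 2*(-18125*(-1/4415)) = 2*(3625/883) = 7250/883 ≈ 8.2106)
q(T, b) = b*(5 + 2*b) (q(T, b) = (5 + 2*b)*b = b*(5 + 2*b))
f = 1433718433/169120750 (f = -18767/(-23327) + 63/(7250/883) = -18767*(-1/23327) + 63*(883/7250) = 18767/23327 + 55629/7250 = 1433718433/169120750 ≈ 8.4775)
√(f + (q(-21, 154) - 19304)) = √(1433718433/169120750 + (154*(5 + 2*154) - 19304)) = √(1433718433/169120750 + (154*(5 + 308) - 19304)) = √(1433718433/169120750 + (154*313 - 19304)) = √(1433718433/169120750 + (48202 - 19304)) = √(1433718433/169120750 + 28898) = √(4888685151933/169120750) = √33071123976350916390/33824150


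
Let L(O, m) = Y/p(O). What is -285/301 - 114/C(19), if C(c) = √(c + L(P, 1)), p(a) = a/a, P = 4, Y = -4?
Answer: -285/301 - 38*√15/5 ≈ -30.382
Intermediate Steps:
p(a) = 1
L(O, m) = -4 (L(O, m) = -4/1 = -4*1 = -4)
C(c) = √(-4 + c) (C(c) = √(c - 4) = √(-4 + c))
-285/301 - 114/C(19) = -285/301 - 114/√(-4 + 19) = -285*1/301 - 114*√15/15 = -285/301 - 38*√15/5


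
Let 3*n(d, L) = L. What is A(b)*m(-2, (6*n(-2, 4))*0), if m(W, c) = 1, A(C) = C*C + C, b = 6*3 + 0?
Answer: 342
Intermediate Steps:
n(d, L) = L/3
b = 18 (b = 18 + 0 = 18)
A(C) = C + C**2 (A(C) = C**2 + C = C + C**2)
A(b)*m(-2, (6*n(-2, 4))*0) = (18*(1 + 18))*1 = (18*19)*1 = 342*1 = 342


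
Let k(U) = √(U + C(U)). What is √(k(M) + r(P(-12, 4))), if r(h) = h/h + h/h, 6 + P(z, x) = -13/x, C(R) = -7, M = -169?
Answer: √(2 + 4*I*√11) ≈ 2.7764 + 2.3892*I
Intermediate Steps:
P(z, x) = -6 - 13/x
r(h) = 2 (r(h) = 1 + 1 = 2)
k(U) = √(-7 + U) (k(U) = √(U - 7) = √(-7 + U))
√(k(M) + r(P(-12, 4))) = √(√(-7 - 169) + 2) = √(√(-176) + 2) = √(4*I*√11 + 2) = √(2 + 4*I*√11)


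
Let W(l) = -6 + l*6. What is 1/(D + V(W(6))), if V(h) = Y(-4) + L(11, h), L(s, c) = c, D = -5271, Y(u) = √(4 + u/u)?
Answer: -5241/27468076 - √5/27468076 ≈ -0.00019088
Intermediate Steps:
Y(u) = √5 (Y(u) = √(4 + 1) = √5)
W(l) = -6 + 6*l
V(h) = h + √5 (V(h) = √5 + h = h + √5)
1/(D + V(W(6))) = 1/(-5271 + ((-6 + 6*6) + √5)) = 1/(-5271 + ((-6 + 36) + √5)) = 1/(-5271 + (30 + √5)) = 1/(-5241 + √5)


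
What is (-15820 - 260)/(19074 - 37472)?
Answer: 8040/9199 ≈ 0.87401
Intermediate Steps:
(-15820 - 260)/(19074 - 37472) = -16080/(-18398) = -16080*(-1/18398) = 8040/9199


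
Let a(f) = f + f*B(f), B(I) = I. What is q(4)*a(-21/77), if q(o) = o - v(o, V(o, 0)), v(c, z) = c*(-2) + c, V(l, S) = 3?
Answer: -192/121 ≈ -1.5868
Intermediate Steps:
v(c, z) = -c (v(c, z) = -2*c + c = -c)
q(o) = 2*o (q(o) = o - (-1)*o = o + o = 2*o)
a(f) = f + f² (a(f) = f + f*f = f + f²)
q(4)*a(-21/77) = (2*4)*((-21/77)*(1 - 21/77)) = 8*((-21*1/77)*(1 - 21*1/77)) = 8*(-3*(1 - 3/11)/11) = 8*(-3/11*8/11) = 8*(-24/121) = -192/121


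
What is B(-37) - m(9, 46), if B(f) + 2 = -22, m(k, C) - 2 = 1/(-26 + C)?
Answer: -521/20 ≈ -26.050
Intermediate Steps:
m(k, C) = 2 + 1/(-26 + C)
B(f) = -24 (B(f) = -2 - 22 = -24)
B(-37) - m(9, 46) = -24 - (-51 + 2*46)/(-26 + 46) = -24 - (-51 + 92)/20 = -24 - 41/20 = -521/20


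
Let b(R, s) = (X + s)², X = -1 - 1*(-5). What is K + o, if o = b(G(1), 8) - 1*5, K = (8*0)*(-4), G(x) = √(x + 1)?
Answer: 139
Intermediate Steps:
X = 4 (X = -1 + 5 = 4)
G(x) = √(1 + x)
b(R, s) = (4 + s)²
K = 0 (K = 0*(-4) = 0)
o = 139 (o = (4 + 8)² - 1*5 = 12² - 5 = 144 - 5 = 139)
K + o = 0 + 139 = 139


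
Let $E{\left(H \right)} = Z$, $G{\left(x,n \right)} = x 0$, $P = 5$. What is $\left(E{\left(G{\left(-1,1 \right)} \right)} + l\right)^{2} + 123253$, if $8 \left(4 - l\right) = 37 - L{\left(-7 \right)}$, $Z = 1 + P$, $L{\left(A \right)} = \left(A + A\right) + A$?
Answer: $\frac{1972169}{16} \approx 1.2326 \cdot 10^{5}$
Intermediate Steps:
$G{\left(x,n \right)} = 0$
$L{\left(A \right)} = 3 A$ ($L{\left(A \right)} = 2 A + A = 3 A$)
$Z = 6$ ($Z = 1 + 5 = 6$)
$E{\left(H \right)} = 6$
$l = - \frac{13}{4}$ ($l = 4 - \frac{37 - 3 \left(-7\right)}{8} = 4 - \frac{37 - -21}{8} = 4 - \frac{37 + 21}{8} = 4 - \frac{29}{4} = - \frac{13}{4} \approx -3.25$)
$\left(E{\left(G{\left(-1,1 \right)} \right)} + l\right)^{2} + 123253 = \left(6 - \frac{13}{4}\right)^{2} + 123253 = \left(\frac{11}{4}\right)^{2} + 123253 = \frac{121}{16} + 123253 = \frac{1972169}{16}$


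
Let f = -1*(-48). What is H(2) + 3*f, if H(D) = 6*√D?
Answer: 144 + 6*√2 ≈ 152.49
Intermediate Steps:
f = 48
H(2) + 3*f = 6*√2 + 3*48 = 6*√2 + 144 = 144 + 6*√2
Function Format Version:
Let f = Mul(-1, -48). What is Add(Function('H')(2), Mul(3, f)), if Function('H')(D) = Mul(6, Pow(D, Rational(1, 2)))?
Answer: Add(144, Mul(6, Pow(2, Rational(1, 2)))) ≈ 152.49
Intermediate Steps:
f = 48
Add(Function('H')(2), Mul(3, f)) = Add(Mul(6, Pow(2, Rational(1, 2))), Mul(3, 48)) = Add(Mul(6, Pow(2, Rational(1, 2))), 144) = Add(144, Mul(6, Pow(2, Rational(1, 2))))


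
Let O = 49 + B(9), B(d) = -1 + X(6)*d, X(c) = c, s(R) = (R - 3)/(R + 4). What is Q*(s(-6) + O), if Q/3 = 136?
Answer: 43452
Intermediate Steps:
s(R) = (-3 + R)/(4 + R)
Q = 408 (Q = 3*136 = 408)
B(d) = -1 + 6*d
O = 102 (O = 49 + (-1 + 6*9) = 49 + (-1 + 54) = 49 + 53 = 102)
Q*(s(-6) + O) = 408*((-3 - 6)/(4 - 6) + 102) = 408*(-9/(-2) + 102) = 408*(-1/2*(-9) + 102) = 408*(9/2 + 102) = 408*(213/2) = 43452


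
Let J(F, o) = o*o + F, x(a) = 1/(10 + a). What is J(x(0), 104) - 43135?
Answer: -323189/10 ≈ -32319.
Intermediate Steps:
J(F, o) = F + o² (J(F, o) = o² + F = F + o²)
J(x(0), 104) - 43135 = (1/(10 + 0) + 104²) - 43135 = (1/10 + 10816) - 43135 = (⅒ + 10816) - 43135 = 108161/10 - 43135 = -323189/10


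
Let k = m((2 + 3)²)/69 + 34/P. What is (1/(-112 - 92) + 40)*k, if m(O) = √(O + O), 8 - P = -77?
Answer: 8159/510 + 40795*√2/14076 ≈ 20.097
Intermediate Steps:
P = 85 (P = 8 - 1*(-77) = 8 + 77 = 85)
m(O) = √2*√O (m(O) = √(2*O) = √2*√O)
k = ⅖ + 5*√2/69 (k = (√2*√((2 + 3)²))/69 + 34/85 = (√2*√(5²))*(1/69) + 34*(1/85) = (√2*√25)*(1/69) + ⅖ = (√2*5)*(1/69) + ⅖ = (5*√2)*(1/69) + ⅖ = 5*√2/69 + ⅖ = ⅖ + 5*√2/69 ≈ 0.50248)
(1/(-112 - 92) + 40)*k = (1/(-112 - 92) + 40)*(⅖ + 5*√2/69) = (1/(-204) + 40)*(⅖ + 5*√2/69) = (-1/204 + 40)*(⅖ + 5*√2/69) = 8159*(⅖ + 5*√2/69)/204 = 8159/510 + 40795*√2/14076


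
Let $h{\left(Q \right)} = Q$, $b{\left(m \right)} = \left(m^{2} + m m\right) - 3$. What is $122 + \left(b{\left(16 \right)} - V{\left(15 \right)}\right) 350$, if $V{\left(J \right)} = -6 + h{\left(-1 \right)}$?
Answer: $180722$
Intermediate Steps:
$b{\left(m \right)} = -3 + 2 m^{2}$ ($b{\left(m \right)} = \left(m^{2} + m^{2}\right) - 3 = 2 m^{2} - 3 = -3 + 2 m^{2}$)
$V{\left(J \right)} = -7$ ($V{\left(J \right)} = -6 - 1 = -7$)
$122 + \left(b{\left(16 \right)} - V{\left(15 \right)}\right) 350 = 122 + \left(\left(-3 + 2 \cdot 16^{2}\right) - -7\right) 350 = 122 + \left(\left(-3 + 2 \cdot 256\right) + 7\right) 350 = 122 + \left(\left(-3 + 512\right) + 7\right) 350 = 122 + \left(509 + 7\right) 350 = 122 + 516 \cdot 350 = 122 + 180600 = 180722$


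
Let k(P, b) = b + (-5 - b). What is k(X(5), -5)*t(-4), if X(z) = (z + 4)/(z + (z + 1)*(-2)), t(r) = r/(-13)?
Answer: -20/13 ≈ -1.5385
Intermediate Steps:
t(r) = -r/13 (t(r) = r*(-1/13) = -r/13)
X(z) = (4 + z)/(-2 - z) (X(z) = (4 + z)/(z + (1 + z)*(-2)) = (4 + z)/(z + (-2 - 2*z)) = (4 + z)/(-2 - z))
k(P, b) = -5
k(X(5), -5)*t(-4) = -(-5)*(-4)/13 = -5*4/13 = -20/13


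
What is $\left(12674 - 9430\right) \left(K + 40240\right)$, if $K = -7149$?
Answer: $107347204$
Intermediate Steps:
$\left(12674 - 9430\right) \left(K + 40240\right) = \left(12674 - 9430\right) \left(-7149 + 40240\right) = 3244 \cdot 33091 = 107347204$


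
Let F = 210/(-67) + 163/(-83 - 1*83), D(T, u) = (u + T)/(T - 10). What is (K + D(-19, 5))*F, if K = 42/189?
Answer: -4211852/1451421 ≈ -2.9019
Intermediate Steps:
D(T, u) = (T + u)/(-10 + T)
K = 2/9 (K = 42*(1/189) = 2/9 ≈ 0.22222)
F = -45781/11122 (F = 210*(-1/67) + 163/(-83 - 83) = -210/67 + 163/(-166) = -210/67 + 163*(-1/166) = -210/67 - 163/166 = -45781/11122 ≈ -4.1163)
(K + D(-19, 5))*F = (2/9 + (-19 + 5)/(-10 - 19))*(-45781/11122) = (2/9 - 14/(-29))*(-45781/11122) = (2/9 - 1/29*(-14))*(-45781/11122) = (2/9 + 14/29)*(-45781/11122) = (184/261)*(-45781/11122) = -4211852/1451421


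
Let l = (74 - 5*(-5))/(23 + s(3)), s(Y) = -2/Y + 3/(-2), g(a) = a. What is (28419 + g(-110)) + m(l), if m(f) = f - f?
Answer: 28309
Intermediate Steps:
s(Y) = -3/2 - 2/Y (s(Y) = -2/Y + 3*(-½) = -2/Y - 3/2 = -3/2 - 2/Y)
l = 594/125 (l = (74 - 5*(-5))/(23 + (-3/2 - 2/3)) = (74 + 25)/(23 + (-3/2 - 2*⅓)) = 99/(23 + (-3/2 - ⅔)) = 99/(23 - 13/6) = 99/(125/6) = 99*(6/125) = 594/125 ≈ 4.7520)
m(f) = 0
(28419 + g(-110)) + m(l) = (28419 - 110) + 0 = 28309 + 0 = 28309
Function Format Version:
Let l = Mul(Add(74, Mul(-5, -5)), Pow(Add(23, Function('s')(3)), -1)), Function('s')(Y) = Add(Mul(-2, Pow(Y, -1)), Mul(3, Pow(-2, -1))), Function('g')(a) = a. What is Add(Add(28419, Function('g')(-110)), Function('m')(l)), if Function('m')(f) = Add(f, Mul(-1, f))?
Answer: 28309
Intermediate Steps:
Function('s')(Y) = Add(Rational(-3, 2), Mul(-2, Pow(Y, -1))) (Function('s')(Y) = Add(Mul(-2, Pow(Y, -1)), Mul(3, Rational(-1, 2))) = Add(Mul(-2, Pow(Y, -1)), Rational(-3, 2)) = Add(Rational(-3, 2), Mul(-2, Pow(Y, -1))))
l = Rational(594, 125) (l = Mul(Add(74, Mul(-5, -5)), Pow(Add(23, Add(Rational(-3, 2), Mul(-2, Pow(3, -1)))), -1)) = Mul(Add(74, 25), Pow(Add(23, Add(Rational(-3, 2), Mul(-2, Rational(1, 3)))), -1)) = Mul(99, Pow(Add(23, Add(Rational(-3, 2), Rational(-2, 3))), -1)) = Mul(99, Pow(Add(23, Rational(-13, 6)), -1)) = Mul(99, Pow(Rational(125, 6), -1)) = Mul(99, Rational(6, 125)) = Rational(594, 125) ≈ 4.7520)
Function('m')(f) = 0
Add(Add(28419, Function('g')(-110)), Function('m')(l)) = Add(Add(28419, -110), 0) = Add(28309, 0) = 28309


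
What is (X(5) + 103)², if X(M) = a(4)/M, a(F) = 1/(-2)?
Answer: 1058841/100 ≈ 10588.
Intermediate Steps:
a(F) = -½
X(M) = -1/(2*M)
(X(5) + 103)² = (-½/5 + 103)² = (-½*⅕ + 103)² = (-⅒ + 103)² = (1029/10)² = 1058841/100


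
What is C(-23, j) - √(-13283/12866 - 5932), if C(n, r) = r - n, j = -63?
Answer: -40 - I*√982118326070/12866 ≈ -40.0 - 77.026*I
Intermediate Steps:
C(-23, j) - √(-13283/12866 - 5932) = (-63 - 1*(-23)) - √(-13283/12866 - 5932) = (-63 + 23) - √(-13283*1/12866 - 5932) = -40 - √(-13283/12866 - 5932) = -40 - √(-76334395/12866) = -40 - I*√982118326070/12866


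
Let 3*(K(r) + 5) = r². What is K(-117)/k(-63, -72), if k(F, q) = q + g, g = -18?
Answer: -2279/45 ≈ -50.644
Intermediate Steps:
k(F, q) = -18 + q (k(F, q) = q - 18 = -18 + q)
K(r) = -5 + r²/3
K(-117)/k(-63, -72) = (-5 + (⅓)*(-117)²)/(-18 - 72) = (-5 + (⅓)*13689)/(-90) = (-5 + 4563)*(-1/90) = 4558*(-1/90) = -2279/45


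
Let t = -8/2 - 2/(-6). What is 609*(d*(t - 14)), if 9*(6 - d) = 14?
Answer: -430360/9 ≈ -47818.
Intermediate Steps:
d = 40/9 (d = 6 - 1/9*14 = 6 - 14/9 = 40/9 ≈ 4.4444)
t = -11/3 (t = -8*1/2 - 2*(-1/6) = -4 + 1/3 = -11/3 ≈ -3.6667)
609*(d*(t - 14)) = 609*(40*(-11/3 - 14)/9) = 609*((40/9)*(-53/3)) = 609*(-2120/27) = -430360/9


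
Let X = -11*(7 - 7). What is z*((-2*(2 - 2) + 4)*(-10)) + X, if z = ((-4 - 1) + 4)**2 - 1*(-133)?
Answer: -5360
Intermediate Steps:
X = 0 (X = -11*0 = 0)
z = 134 (z = (-5 + 4)**2 + 133 = (-1)**2 + 133 = 1 + 133 = 134)
z*((-2*(2 - 2) + 4)*(-10)) + X = 134*((-2*(2 - 2) + 4)*(-10)) + 0 = 134*((-2*0 + 4)*(-10)) + 0 = 134*((0 + 4)*(-10)) + 0 = 134*(4*(-10)) + 0 = 134*(-40) + 0 = -5360 + 0 = -5360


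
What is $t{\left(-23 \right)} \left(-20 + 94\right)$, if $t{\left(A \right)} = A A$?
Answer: $39146$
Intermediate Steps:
$t{\left(A \right)} = A^{2}$
$t{\left(-23 \right)} \left(-20 + 94\right) = \left(-23\right)^{2} \left(-20 + 94\right) = 529 \cdot 74 = 39146$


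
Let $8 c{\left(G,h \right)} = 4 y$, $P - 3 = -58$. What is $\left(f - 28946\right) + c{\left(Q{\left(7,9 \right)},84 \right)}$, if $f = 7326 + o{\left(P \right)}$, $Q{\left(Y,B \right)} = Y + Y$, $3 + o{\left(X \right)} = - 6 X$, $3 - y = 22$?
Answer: $- \frac{42605}{2} \approx -21303.0$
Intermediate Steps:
$y = -19$ ($y = 3 - 22 = -19$)
$P = -55$ ($P = 3 - 58 = -55$)
$o{\left(X \right)} = -3 - 6 X$
$Q{\left(Y,B \right)} = 2 Y$
$c{\left(G,h \right)} = - \frac{19}{2}$ ($c{\left(G,h \right)} = \frac{4 \left(-19\right)}{8} = \frac{1}{8} \left(-76\right) = - \frac{19}{2}$)
$f = 7653$ ($f = 7326 - -327 = 7326 + \left(-3 + 330\right) = 7326 + 327 = 7653$)
$\left(f - 28946\right) + c{\left(Q{\left(7,9 \right)},84 \right)} = \left(7653 - 28946\right) - \frac{19}{2} = -21293 - \frac{19}{2} = - \frac{42605}{2}$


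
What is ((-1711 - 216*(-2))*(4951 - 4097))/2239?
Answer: -1092266/2239 ≈ -487.84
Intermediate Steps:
((-1711 - 216*(-2))*(4951 - 4097))/2239 = ((-1711 + 432)*854)*(1/2239) = -1279*854*(1/2239) = -1092266*1/2239 = -1092266/2239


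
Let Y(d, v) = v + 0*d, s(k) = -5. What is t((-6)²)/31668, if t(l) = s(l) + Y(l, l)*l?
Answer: 1291/31668 ≈ 0.040767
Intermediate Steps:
Y(d, v) = v (Y(d, v) = v + 0 = v)
t(l) = -5 + l² (t(l) = -5 + l*l = -5 + l²)
t((-6)²)/31668 = (-5 + ((-6)²)²)/31668 = (-5 + 36²)*(1/31668) = (-5 + 1296)*(1/31668) = 1291*(1/31668) = 1291/31668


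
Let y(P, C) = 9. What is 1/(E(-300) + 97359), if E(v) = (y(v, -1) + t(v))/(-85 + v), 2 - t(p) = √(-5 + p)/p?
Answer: 259758603720000/25289830477901088061 + 23100*I*√305/25289830477901088061 ≈ 1.0271e-5 + 1.5952e-14*I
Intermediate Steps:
t(p) = 2 - √(-5 + p)/p
E(v) = (11 - √(-5 + v)/v)/(-85 + v) (E(v) = (9 + (2 - √(-5 + v)/v))/(-85 + v) = (11 - √(-5 + v)/v)/(-85 + v))
1/(E(-300) + 97359) = 1/((-√(-5 - 300) + 11*(-300))/((-300)*(-85 - 300)) + 97359) = 1/(-1/300*(-√(-305) - 3300)/(-385) + 97359) = 1/(-1/300*(-1/385)*(-I*√305 - 3300) + 97359) = 1/(-1/300*(-1/385)*(-3300 - I*√305) + 97359) = 1/((-1/35 - I*√305/115500) + 97359) = 1/(3407564/35 - I*√305/115500)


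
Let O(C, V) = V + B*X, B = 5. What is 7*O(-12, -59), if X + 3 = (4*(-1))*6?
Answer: -1358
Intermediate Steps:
X = -27 (X = -3 + (4*(-1))*6 = -3 - 4*6 = -3 - 24 = -27)
O(C, V) = -135 + V (O(C, V) = V + 5*(-27) = V - 135 = -135 + V)
7*O(-12, -59) = 7*(-135 - 59) = 7*(-194) = -1358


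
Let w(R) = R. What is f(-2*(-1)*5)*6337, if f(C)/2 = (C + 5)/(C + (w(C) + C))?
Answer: 6337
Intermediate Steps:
f(C) = 2*(5 + C)/(3*C) (f(C) = 2*((C + 5)/(C + (C + C))) = 2*((5 + C)/(C + 2*C)) = 2*((5 + C)/((3*C))) = 2*((5 + C)*(1/(3*C))) = 2*((5 + C)/(3*C)) = 2*(5 + C)/(3*C))
f(-2*(-1)*5)*6337 = (2*(5 - 2*(-1)*5)/(3*((-2*(-1)*5))))*6337 = (2*(5 + 2*5)/(3*((2*5))))*6337 = ((⅔)*(5 + 10)/10)*6337 = ((⅔)*(⅒)*15)*6337 = 1*6337 = 6337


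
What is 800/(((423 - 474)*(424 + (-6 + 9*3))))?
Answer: -160/4539 ≈ -0.035250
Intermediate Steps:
800/(((423 - 474)*(424 + (-6 + 9*3)))) = 800/((-51*(424 + (-6 + 27)))) = 800/((-51*(424 + 21))) = 800/((-51*445)) = 800/(-22695) = 800*(-1/22695) = -160/4539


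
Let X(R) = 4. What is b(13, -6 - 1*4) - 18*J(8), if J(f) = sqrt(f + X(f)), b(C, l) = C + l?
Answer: 3 - 36*sqrt(3) ≈ -59.354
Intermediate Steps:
J(f) = sqrt(4 + f) (J(f) = sqrt(f + 4) = sqrt(4 + f))
b(13, -6 - 1*4) - 18*J(8) = (13 + (-6 - 1*4)) - 18*sqrt(4 + 8) = (13 + (-6 - 4)) - 36*sqrt(3) = (13 - 10) - 36*sqrt(3) = 3 - 36*sqrt(3)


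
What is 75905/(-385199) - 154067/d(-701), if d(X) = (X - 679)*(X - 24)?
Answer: -135289406833/385391599500 ≈ -0.35104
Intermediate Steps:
d(X) = (-679 + X)*(-24 + X)
75905/(-385199) - 154067/d(-701) = 75905/(-385199) - 154067/(16296 + (-701)² - 703*(-701)) = 75905*(-1/385199) - 154067/(16296 + 491401 + 492803) = -75905/385199 - 154067/1000500 = -135289406833/385391599500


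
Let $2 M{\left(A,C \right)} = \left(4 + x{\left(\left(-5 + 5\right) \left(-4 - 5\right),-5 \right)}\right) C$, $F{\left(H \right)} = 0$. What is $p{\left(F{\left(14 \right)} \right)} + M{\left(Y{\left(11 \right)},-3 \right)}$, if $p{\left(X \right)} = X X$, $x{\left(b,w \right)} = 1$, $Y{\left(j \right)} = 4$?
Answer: $- \frac{15}{2} \approx -7.5$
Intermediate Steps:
$M{\left(A,C \right)} = \frac{5 C}{2}$ ($M{\left(A,C \right)} = \frac{\left(4 + 1\right) C}{2} = \frac{5 C}{2}$)
$p{\left(X \right)} = X^{2}$
$p{\left(F{\left(14 \right)} \right)} + M{\left(Y{\left(11 \right)},-3 \right)} = 0^{2} + \frac{5}{2} \left(-3\right) = 0 - \frac{15}{2} = - \frac{15}{2}$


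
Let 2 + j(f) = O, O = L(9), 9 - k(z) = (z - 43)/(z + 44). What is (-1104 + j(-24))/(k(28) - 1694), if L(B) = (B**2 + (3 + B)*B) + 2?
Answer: 4392/8087 ≈ 0.54309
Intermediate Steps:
k(z) = 9 - (-43 + z)/(44 + z) (k(z) = 9 - (z - 43)/(z + 44) = 9 - (-43 + z)/(44 + z))
L(B) = 2 + B**2 + B*(3 + B) (L(B) = (B**2 + B*(3 + B)) + 2 = 2 + B**2 + B*(3 + B))
O = 191 (O = 2 + 2*9**2 + 3*9 = 2 + 2*81 + 27 = 2 + 162 + 27 = 191)
j(f) = 189 (j(f) = -2 + 191 = 189)
(-1104 + j(-24))/(k(28) - 1694) = (-1104 + 189)/((439 + 8*28)/(44 + 28) - 1694) = -915/((439 + 224)/72 - 1694) = -915/((1/72)*663 - 1694) = -915/(221/24 - 1694) = -915/(-40435/24) = -915*(-24/40435) = 4392/8087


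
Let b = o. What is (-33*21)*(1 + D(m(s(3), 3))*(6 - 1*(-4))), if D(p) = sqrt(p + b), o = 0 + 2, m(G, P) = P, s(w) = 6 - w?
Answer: -693 - 6930*sqrt(5) ≈ -16189.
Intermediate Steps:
o = 2
b = 2
D(p) = sqrt(2 + p) (D(p) = sqrt(p + 2) = sqrt(2 + p))
(-33*21)*(1 + D(m(s(3), 3))*(6 - 1*(-4))) = (-33*21)*(1 + sqrt(2 + 3)*(6 - 1*(-4))) = -693*(1 + sqrt(5)*(6 + 4)) = -693*(1 + sqrt(5)*10) = -693*(1 + 10*sqrt(5)) = -693 - 6930*sqrt(5)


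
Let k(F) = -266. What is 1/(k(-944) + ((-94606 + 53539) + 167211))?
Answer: 1/125878 ≈ 7.9442e-6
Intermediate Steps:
1/(k(-944) + ((-94606 + 53539) + 167211)) = 1/(-266 + ((-94606 + 53539) + 167211)) = 1/(-266 + (-41067 + 167211)) = 1/(-266 + 126144) = 1/125878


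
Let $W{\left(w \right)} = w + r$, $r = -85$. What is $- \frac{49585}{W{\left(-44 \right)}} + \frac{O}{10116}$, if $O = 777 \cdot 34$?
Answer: $\frac{9352033}{24166} \approx 386.99$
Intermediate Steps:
$W{\left(w \right)} = -85 + w$ ($W{\left(w \right)} = w - 85 = -85 + w$)
$O = 26418$
$- \frac{49585}{W{\left(-44 \right)}} + \frac{O}{10116} = - \frac{49585}{-85 - 44} + \frac{26418}{10116} = - \frac{49585}{-129} + 26418 \cdot \frac{1}{10116} = \left(-49585\right) \left(- \frac{1}{129}\right) + \frac{4403}{1686} = \frac{49585}{129} + \frac{4403}{1686} = \frac{9352033}{24166}$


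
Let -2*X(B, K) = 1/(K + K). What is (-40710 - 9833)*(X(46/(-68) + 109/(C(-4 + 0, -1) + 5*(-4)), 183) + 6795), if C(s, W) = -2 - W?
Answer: -251397798877/732 ≈ -3.4344e+8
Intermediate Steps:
X(B, K) = -1/(4*K) (X(B, K) = -1/(2*(K + K)) = -1/(2*K)/2 = -1/(4*K))
(-40710 - 9833)*(X(46/(-68) + 109/(C(-4 + 0, -1) + 5*(-4)), 183) + 6795) = (-40710 - 9833)*(-¼/183 + 6795) = -50543*(-¼*1/183 + 6795) = -50543*(-1/732 + 6795) = -50543*4973939/732 = -251397798877/732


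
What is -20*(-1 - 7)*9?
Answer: 1440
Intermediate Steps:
-20*(-1 - 7)*9 = -20*(-8)*9 = 160*9 = 1440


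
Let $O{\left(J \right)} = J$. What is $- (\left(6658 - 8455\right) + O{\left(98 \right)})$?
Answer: $1699$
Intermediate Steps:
$- (\left(6658 - 8455\right) + O{\left(98 \right)}) = - (\left(6658 - 8455\right) + 98) = - (-1797 + 98) = \left(-1\right) \left(-1699\right) = 1699$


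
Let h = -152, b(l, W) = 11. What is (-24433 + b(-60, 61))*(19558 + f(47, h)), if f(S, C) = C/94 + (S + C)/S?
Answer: -22444916990/47 ≈ -4.7755e+8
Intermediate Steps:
f(S, C) = C/94 + (C + S)/S (f(S, C) = C*(1/94) + (C + S)/S = C/94 + (C + S)/S)
(-24433 + b(-60, 61))*(19558 + f(47, h)) = (-24433 + 11)*(19558 + (1 + (1/94)*(-152) - 152/47)) = -24422*(19558 + (1 - 76/47 - 152*1/47)) = -24422*(19558 + (1 - 76/47 - 152/47)) = -24422*(19558 - 181/47) = -24422*919045/47 = -22444916990/47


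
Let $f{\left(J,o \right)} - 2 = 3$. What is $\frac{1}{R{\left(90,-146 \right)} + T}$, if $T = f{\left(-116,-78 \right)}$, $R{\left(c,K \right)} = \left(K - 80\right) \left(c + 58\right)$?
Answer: $- \frac{1}{33443} \approx -2.9902 \cdot 10^{-5}$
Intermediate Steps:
$f{\left(J,o \right)} = 5$ ($f{\left(J,o \right)} = 2 + 3 = 5$)
$R{\left(c,K \right)} = \left(-80 + K\right) \left(58 + c\right)$
$T = 5$
$\frac{1}{R{\left(90,-146 \right)} + T} = \frac{1}{\left(-4640 - 7200 + 58 \left(-146\right) - 13140\right) + 5} = \frac{1}{\left(-4640 - 7200 - 8468 - 13140\right) + 5} = \frac{1}{-33448 + 5} = \frac{1}{-33443} = - \frac{1}{33443}$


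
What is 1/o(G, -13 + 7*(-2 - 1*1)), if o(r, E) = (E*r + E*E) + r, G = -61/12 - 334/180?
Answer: 60/83099 ≈ 0.00072203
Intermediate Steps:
G = -1249/180 (G = -61*1/12 - 334*1/180 = -61/12 - 167/90 = -1249/180 ≈ -6.9389)
o(r, E) = r + E**2 + E*r (o(r, E) = (E*r + E**2) + r = (E**2 + E*r) + r = r + E**2 + E*r)
1/o(G, -13 + 7*(-2 - 1*1)) = 1/(-1249/180 + (-13 + 7*(-2 - 1*1))**2 + (-13 + 7*(-2 - 1*1))*(-1249/180)) = 1/(-1249/180 + (-13 + 7*(-2 - 1))**2 + (-13 + 7*(-2 - 1))*(-1249/180)) = 1/(-1249/180 + (-13 + 7*(-3))**2 + (-13 + 7*(-3))*(-1249/180)) = 1/(-1249/180 + (-13 - 21)**2 + (-13 - 21)*(-1249/180)) = 1/(-1249/180 + (-34)**2 - 34*(-1249/180)) = 1/(-1249/180 + 1156 + 21233/90) = 1/(83099/60) = 60/83099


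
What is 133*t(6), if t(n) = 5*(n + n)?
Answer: 7980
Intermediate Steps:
t(n) = 10*n (t(n) = 5*(2*n) = 10*n)
133*t(6) = 133*(10*6) = 133*60 = 7980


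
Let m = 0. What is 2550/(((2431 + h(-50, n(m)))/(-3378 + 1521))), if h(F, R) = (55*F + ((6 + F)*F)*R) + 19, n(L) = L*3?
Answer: 31569/2 ≈ 15785.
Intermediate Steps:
n(L) = 3*L
h(F, R) = 19 + 55*F + F*R*(6 + F) (h(F, R) = (55*F + (F*(6 + F))*R) + 19 = (55*F + F*R*(6 + F)) + 19 = 19 + 55*F + F*R*(6 + F))
2550/(((2431 + h(-50, n(m)))/(-3378 + 1521))) = 2550/(((2431 + (19 + 55*(-50) + (3*0)*(-50)**2 + 6*(-50)*(3*0)))/(-3378 + 1521))) = 2550/(((2431 + (19 - 2750 + 0*2500 + 6*(-50)*0))/(-1857))) = 2550/(((2431 + (19 - 2750 + 0 + 0))*(-1/1857))) = 2550/(((2431 - 2731)*(-1/1857))) = 2550/((-300*(-1/1857))) = 2550/(100/619) = 2550*(619/100) = 31569/2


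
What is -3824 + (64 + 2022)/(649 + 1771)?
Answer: -4625997/1210 ≈ -3823.1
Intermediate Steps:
-3824 + (64 + 2022)/(649 + 1771) = -3824 + 2086/2420 = -3824 + 2086*(1/2420) = -3824 + 1043/1210 = -4625997/1210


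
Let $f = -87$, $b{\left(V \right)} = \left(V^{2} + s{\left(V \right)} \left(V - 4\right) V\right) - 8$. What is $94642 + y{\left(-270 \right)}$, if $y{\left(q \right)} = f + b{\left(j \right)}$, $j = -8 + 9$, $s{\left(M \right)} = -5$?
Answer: $94563$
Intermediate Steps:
$j = 1$
$b{\left(V \right)} = -8 + V^{2} + V \left(20 - 5 V\right)$ ($b{\left(V \right)} = \left(V^{2} + - 5 \left(V - 4\right) V\right) - 8 = \left(V^{2} + - 5 \left(-4 + V\right) V\right) - 8 = \left(V^{2} + \left(20 - 5 V\right) V\right) - 8 = \left(V^{2} + V \left(20 - 5 V\right)\right) - 8 = -8 + V^{2} + V \left(20 - 5 V\right)$)
$y{\left(q \right)} = -79$ ($y{\left(q \right)} = -87 - \left(-12 + 4\right) = -87 - -8 = -87 + 8 = -79$)
$94642 + y{\left(-270 \right)} = 94642 - 79 = 94563$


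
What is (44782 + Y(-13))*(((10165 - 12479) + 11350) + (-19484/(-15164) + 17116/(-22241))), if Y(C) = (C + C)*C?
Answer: 34377807428099520/84315631 ≈ 4.0773e+8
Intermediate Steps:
Y(C) = 2*C**2 (Y(C) = (2*C)*C = 2*C**2)
(44782 + Y(-13))*(((10165 - 12479) + 11350) + (-19484/(-15164) + 17116/(-22241))) = (44782 + 2*(-13)**2)*(((10165 - 12479) + 11350) + (-19484/(-15164) + 17116/(-22241))) = (44782 + 2*169)*((-2314 + 11350) + (-19484*(-1/15164) + 17116*(-1/22241))) = (44782 + 338)*(9036 + (4871/3791 - 17116/22241)) = 45120*(9036 + 43449155/84315631) = 45120*(761919490871/84315631) = 34377807428099520/84315631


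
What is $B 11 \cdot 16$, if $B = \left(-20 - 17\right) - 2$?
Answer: $-6864$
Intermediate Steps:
$B = -39$ ($B = -37 + \left(-3 + 1\right) = -37 - 2 = -39$)
$B 11 \cdot 16 = \left(-39\right) 11 \cdot 16 = \left(-429\right) 16 = -6864$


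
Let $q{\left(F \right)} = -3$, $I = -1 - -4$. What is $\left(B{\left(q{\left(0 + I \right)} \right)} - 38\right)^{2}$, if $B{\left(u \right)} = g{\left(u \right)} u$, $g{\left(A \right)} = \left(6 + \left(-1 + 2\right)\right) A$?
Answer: $625$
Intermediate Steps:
$g{\left(A \right)} = 7 A$ ($g{\left(A \right)} = \left(6 + 1\right) A = 7 A$)
$I = 3$ ($I = -1 + 4 = 3$)
$B{\left(u \right)} = 7 u^{2}$ ($B{\left(u \right)} = 7 u u = 7 u^{2}$)
$\left(B{\left(q{\left(0 + I \right)} \right)} - 38\right)^{2} = \left(7 \left(-3\right)^{2} - 38\right)^{2} = \left(7 \cdot 9 - 38\right)^{2} = \left(63 - 38\right)^{2} = 25^{2} = 625$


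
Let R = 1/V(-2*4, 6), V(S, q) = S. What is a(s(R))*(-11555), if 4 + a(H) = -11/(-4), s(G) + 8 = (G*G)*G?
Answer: 57775/4 ≈ 14444.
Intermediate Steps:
R = -⅛ (R = 1/(-2*4) = 1/(-8) = -⅛ ≈ -0.12500)
s(G) = -8 + G³ (s(G) = -8 + (G*G)*G = -8 + G²*G = -8 + G³)
a(H) = -5/4 (a(H) = -4 - 11/(-4) = -4 - 11*(-¼) = -4 + 11/4 = -5/4)
a(s(R))*(-11555) = -5/4*(-11555) = 57775/4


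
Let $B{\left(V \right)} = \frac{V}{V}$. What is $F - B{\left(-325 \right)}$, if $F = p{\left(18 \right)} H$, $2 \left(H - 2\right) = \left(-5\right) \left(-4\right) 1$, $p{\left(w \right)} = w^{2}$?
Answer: $3887$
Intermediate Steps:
$H = 12$ ($H = 2 + \frac{\left(-5\right) \left(-4\right) 1}{2} = 2 + \frac{20 \cdot 1}{2} = 2 + \frac{1}{2} \cdot 20 = 2 + 10 = 12$)
$F = 3888$ ($F = 18^{2} \cdot 12 = 324 \cdot 12 = 3888$)
$B{\left(V \right)} = 1$
$F - B{\left(-325 \right)} = 3888 - 1 = 3887$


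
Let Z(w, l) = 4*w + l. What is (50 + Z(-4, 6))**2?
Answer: 1600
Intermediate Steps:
Z(w, l) = l + 4*w
(50 + Z(-4, 6))**2 = (50 + (6 + 4*(-4)))**2 = (50 + (6 - 16))**2 = (50 - 10)**2 = 40**2 = 1600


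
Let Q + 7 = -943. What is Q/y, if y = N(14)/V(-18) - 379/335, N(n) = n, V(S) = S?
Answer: 1432125/2878 ≈ 497.61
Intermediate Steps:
Q = -950 (Q = -7 - 943 = -950)
y = -5756/3015 (y = 14/(-18) - 379/335 = 14*(-1/18) - 379*1/335 = -7/9 - 379/335 = -5756/3015 ≈ -1.9091)
Q/y = -950/(-5756/3015) = -950*(-3015/5756) = 1432125/2878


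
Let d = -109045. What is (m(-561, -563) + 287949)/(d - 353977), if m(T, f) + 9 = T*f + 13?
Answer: -301898/231511 ≈ -1.3040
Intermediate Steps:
m(T, f) = 4 + T*f (m(T, f) = -9 + (T*f + 13) = -9 + (13 + T*f) = 4 + T*f)
(m(-561, -563) + 287949)/(d - 353977) = ((4 - 561*(-563)) + 287949)/(-109045 - 353977) = ((4 + 315843) + 287949)/(-463022) = (315847 + 287949)*(-1/463022) = 603796*(-1/463022) = -301898/231511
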